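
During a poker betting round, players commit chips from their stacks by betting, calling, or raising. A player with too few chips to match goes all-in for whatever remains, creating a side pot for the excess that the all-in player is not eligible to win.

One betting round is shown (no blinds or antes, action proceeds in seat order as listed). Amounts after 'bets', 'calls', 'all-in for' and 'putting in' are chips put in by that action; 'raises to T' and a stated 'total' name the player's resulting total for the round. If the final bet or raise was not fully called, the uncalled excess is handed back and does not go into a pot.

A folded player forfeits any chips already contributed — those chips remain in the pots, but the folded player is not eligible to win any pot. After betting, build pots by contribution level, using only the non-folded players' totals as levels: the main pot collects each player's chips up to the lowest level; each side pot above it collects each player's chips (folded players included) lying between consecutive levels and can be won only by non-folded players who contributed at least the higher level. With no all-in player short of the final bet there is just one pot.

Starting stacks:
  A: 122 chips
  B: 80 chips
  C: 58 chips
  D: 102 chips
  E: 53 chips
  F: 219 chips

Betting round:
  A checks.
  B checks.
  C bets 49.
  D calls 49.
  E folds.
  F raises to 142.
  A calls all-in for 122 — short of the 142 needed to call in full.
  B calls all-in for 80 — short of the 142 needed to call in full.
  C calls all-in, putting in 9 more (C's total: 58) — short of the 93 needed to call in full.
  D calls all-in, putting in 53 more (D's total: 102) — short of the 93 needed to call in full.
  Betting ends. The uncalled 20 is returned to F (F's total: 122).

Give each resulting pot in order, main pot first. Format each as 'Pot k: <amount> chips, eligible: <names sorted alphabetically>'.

Pot 1: 290 chips, eligible: A, B, C, D, F
Pot 2: 88 chips, eligible: A, B, D, F
Pot 3: 66 chips, eligible: A, D, F
Pot 4: 40 chips, eligible: A, F

Derivation:
Contributions (after 20 returned to F): A=122, B=80, C=58, D=102, F=122
Folded: E
Pot levels (distinct totals of non-folded players): 58, 80, 102, 122
Layer 1-58: 58 each from A, B, C, D, F = 58*5 = 290 chips; eligible A, B, C, D, F
Layer 59-80: 22 each from A, B, D, F = 22*4 = 88 chips; eligible A, B, D, F
Layer 81-102: 22 each from A, D, F = 22*3 = 66 chips; eligible A, D, F
Layer 103-122: 20 each from A, F = 20*2 = 40 chips; eligible A, F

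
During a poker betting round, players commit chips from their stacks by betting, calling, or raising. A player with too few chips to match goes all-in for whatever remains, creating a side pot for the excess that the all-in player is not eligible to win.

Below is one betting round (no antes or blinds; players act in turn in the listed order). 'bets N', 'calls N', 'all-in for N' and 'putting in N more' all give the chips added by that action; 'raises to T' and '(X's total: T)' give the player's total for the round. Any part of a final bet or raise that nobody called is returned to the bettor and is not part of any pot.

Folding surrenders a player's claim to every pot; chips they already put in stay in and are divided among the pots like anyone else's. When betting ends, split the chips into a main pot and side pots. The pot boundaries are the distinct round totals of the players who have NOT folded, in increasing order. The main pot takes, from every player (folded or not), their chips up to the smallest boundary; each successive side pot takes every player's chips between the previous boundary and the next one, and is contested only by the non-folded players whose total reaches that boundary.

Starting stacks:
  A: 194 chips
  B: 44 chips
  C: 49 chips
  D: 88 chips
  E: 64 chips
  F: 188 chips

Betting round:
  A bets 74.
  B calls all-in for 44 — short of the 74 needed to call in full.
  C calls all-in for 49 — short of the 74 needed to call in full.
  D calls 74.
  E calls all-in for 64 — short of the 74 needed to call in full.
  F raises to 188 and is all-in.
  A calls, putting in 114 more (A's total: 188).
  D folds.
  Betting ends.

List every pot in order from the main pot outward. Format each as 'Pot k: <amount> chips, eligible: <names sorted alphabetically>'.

Pot 1: 264 chips, eligible: A, B, C, E, F
Pot 2: 25 chips, eligible: A, C, E, F
Pot 3: 60 chips, eligible: A, E, F
Pot 4: 258 chips, eligible: A, F

Derivation:
Contributions: A=188, B=44, C=49, D=74, E=64, F=188
Folded: D
Pot levels (distinct totals of non-folded players): 44, 49, 64, 188
Layer 1-44: 44 each from A, B, C, D, E, F = 44*6 = 264 chips; eligible A, B, C, E, F
Layer 45-49: 5 each from A, C, D, E, F = 5*5 = 25 chips; eligible A, C, E, F
Layer 50-64: 15 each from A, D, E, F = 15*4 = 60 chips; eligible A, E, F
Layer 65-188: A 124 + D 10 + F 124 = 258 chips; eligible A, F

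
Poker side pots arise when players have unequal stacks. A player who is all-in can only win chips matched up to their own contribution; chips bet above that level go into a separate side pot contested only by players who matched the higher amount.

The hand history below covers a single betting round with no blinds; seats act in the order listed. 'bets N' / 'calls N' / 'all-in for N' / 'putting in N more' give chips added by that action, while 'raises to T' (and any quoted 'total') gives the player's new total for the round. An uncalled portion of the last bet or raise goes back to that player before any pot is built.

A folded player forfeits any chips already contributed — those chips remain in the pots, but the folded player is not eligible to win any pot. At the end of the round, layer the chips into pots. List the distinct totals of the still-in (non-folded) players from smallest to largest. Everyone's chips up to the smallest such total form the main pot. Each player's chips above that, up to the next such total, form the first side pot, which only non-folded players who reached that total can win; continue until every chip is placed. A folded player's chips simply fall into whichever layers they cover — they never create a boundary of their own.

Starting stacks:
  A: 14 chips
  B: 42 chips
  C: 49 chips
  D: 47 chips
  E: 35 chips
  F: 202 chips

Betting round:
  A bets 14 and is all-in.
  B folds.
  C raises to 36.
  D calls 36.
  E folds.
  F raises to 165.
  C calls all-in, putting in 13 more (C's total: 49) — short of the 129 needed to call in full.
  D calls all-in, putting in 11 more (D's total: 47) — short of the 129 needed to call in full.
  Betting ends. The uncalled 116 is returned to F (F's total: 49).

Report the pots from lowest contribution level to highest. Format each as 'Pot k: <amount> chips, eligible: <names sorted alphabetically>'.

Contributions (after 116 returned to F): A=14, C=49, D=47, F=49
Folded: B, E
Pot levels (distinct totals of non-folded players): 14, 47, 49
Layer 1-14: 14 each from A, C, D, F = 14*4 = 56 chips; eligible A, C, D, F
Layer 15-47: 33 each from C, D, F = 33*3 = 99 chips; eligible C, D, F
Layer 48-49: 2 each from C, F = 2*2 = 4 chips; eligible C, F

Pot 1: 56 chips, eligible: A, C, D, F
Pot 2: 99 chips, eligible: C, D, F
Pot 3: 4 chips, eligible: C, F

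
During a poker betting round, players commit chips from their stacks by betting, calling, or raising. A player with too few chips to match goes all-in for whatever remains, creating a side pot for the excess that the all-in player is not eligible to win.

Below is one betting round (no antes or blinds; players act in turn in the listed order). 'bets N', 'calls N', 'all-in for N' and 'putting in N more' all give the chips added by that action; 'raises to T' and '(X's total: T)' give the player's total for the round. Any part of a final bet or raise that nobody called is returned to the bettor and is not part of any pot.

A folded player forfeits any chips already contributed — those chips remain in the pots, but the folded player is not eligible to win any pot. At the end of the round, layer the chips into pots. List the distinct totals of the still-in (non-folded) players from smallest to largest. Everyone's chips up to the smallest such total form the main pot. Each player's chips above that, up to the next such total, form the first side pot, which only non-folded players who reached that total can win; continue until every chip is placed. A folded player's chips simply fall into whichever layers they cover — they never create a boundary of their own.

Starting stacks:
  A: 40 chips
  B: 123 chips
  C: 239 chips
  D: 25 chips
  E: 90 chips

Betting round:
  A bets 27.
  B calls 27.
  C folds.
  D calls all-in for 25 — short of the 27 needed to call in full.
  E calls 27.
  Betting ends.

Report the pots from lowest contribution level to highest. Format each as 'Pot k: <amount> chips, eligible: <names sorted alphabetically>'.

Contributions: A=27, B=27, D=25, E=27
Folded: C
Pot levels (distinct totals of non-folded players): 25, 27
Layer 1-25: 25 each from A, B, D, E = 25*4 = 100 chips; eligible A, B, D, E
Layer 26-27: 2 each from A, B, E = 2*3 = 6 chips; eligible A, B, E

Pot 1: 100 chips, eligible: A, B, D, E
Pot 2: 6 chips, eligible: A, B, E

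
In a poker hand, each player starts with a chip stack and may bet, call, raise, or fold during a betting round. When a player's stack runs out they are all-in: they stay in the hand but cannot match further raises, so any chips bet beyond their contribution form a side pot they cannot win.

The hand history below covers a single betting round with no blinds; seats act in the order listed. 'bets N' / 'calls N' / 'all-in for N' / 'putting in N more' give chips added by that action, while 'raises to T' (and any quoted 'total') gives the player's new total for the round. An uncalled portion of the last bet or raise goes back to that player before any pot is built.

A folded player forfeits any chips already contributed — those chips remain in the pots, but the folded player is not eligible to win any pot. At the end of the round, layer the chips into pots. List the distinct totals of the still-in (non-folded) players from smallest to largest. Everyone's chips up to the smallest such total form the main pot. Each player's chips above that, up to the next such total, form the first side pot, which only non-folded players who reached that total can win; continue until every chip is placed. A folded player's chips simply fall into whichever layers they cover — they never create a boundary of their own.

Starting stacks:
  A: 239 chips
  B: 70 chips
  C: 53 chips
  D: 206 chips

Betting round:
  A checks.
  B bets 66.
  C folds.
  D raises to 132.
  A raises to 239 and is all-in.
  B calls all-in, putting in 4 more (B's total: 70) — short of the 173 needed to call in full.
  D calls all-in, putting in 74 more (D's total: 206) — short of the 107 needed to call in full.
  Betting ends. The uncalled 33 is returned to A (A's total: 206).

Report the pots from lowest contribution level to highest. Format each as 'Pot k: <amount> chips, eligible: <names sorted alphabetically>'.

Contributions (after 33 returned to A): A=206, B=70, D=206
Folded: C
Pot levels (distinct totals of non-folded players): 70, 206
Layer 1-70: 70 each from A, B, D = 70*3 = 210 chips; eligible A, B, D
Layer 71-206: 136 each from A, D = 136*2 = 272 chips; eligible A, D

Pot 1: 210 chips, eligible: A, B, D
Pot 2: 272 chips, eligible: A, D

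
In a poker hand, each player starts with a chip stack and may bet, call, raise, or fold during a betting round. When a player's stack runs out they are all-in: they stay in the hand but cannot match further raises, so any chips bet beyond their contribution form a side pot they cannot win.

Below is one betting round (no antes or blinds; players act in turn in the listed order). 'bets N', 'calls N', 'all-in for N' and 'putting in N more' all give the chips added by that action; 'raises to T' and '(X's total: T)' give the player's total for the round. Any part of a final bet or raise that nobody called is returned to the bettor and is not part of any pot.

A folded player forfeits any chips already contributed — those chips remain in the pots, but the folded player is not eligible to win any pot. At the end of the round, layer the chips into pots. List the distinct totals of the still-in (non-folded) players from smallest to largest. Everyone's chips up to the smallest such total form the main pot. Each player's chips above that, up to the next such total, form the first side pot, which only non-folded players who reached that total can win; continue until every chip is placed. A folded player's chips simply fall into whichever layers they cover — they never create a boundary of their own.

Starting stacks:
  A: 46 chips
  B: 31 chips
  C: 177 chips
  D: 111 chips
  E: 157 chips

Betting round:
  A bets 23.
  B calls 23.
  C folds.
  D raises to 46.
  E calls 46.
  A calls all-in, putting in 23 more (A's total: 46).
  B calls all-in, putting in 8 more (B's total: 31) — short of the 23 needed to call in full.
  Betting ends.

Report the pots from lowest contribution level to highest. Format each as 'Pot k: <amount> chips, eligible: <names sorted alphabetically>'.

Pot 1: 124 chips, eligible: A, B, D, E
Pot 2: 45 chips, eligible: A, D, E

Derivation:
Contributions: A=46, B=31, D=46, E=46
Folded: C
Pot levels (distinct totals of non-folded players): 31, 46
Layer 1-31: 31 each from A, B, D, E = 31*4 = 124 chips; eligible A, B, D, E
Layer 32-46: 15 each from A, D, E = 15*3 = 45 chips; eligible A, D, E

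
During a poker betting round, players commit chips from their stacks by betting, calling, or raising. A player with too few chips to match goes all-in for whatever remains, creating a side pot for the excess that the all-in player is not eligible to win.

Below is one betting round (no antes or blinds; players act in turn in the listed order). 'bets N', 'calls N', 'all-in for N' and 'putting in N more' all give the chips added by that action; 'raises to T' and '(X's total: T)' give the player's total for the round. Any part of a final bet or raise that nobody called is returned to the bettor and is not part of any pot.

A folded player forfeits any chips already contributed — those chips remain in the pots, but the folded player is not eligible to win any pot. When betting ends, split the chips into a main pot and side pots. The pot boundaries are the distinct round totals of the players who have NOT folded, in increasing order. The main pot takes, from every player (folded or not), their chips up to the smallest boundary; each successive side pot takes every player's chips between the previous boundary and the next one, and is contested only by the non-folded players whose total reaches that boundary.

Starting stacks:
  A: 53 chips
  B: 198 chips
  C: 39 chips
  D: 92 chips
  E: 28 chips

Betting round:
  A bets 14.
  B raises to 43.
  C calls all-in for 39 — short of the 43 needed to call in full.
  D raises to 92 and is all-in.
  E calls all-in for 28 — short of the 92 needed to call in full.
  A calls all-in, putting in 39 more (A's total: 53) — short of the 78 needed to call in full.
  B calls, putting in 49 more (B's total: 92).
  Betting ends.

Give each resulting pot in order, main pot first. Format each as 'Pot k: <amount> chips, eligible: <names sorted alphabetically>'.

Contributions: A=53, B=92, C=39, D=92, E=28
Pot levels (distinct totals of non-folded players): 28, 39, 53, 92
Layer 1-28: 28 each from A, B, C, D, E = 28*5 = 140 chips; eligible A, B, C, D, E
Layer 29-39: 11 each from A, B, C, D = 11*4 = 44 chips; eligible A, B, C, D
Layer 40-53: 14 each from A, B, D = 14*3 = 42 chips; eligible A, B, D
Layer 54-92: 39 each from B, D = 39*2 = 78 chips; eligible B, D

Pot 1: 140 chips, eligible: A, B, C, D, E
Pot 2: 44 chips, eligible: A, B, C, D
Pot 3: 42 chips, eligible: A, B, D
Pot 4: 78 chips, eligible: B, D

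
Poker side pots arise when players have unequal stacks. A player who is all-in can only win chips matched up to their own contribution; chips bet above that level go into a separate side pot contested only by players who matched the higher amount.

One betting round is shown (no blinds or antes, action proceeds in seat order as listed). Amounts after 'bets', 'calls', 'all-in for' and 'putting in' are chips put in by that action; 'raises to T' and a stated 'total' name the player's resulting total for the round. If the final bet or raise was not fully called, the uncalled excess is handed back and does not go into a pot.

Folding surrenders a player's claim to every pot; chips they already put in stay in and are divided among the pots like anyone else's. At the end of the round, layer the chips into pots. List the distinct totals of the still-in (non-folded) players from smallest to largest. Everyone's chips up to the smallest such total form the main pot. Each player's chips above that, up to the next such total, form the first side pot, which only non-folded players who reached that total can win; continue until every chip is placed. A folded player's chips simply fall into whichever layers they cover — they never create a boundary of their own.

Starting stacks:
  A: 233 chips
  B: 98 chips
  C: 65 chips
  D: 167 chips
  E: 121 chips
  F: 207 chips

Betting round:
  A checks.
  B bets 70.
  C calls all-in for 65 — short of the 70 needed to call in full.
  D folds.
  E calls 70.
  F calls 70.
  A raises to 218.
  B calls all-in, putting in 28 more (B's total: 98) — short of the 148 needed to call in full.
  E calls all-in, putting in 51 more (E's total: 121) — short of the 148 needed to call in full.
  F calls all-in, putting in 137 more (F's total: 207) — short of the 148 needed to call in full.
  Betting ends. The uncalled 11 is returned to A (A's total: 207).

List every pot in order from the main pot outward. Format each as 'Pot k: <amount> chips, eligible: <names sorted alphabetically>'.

Contributions (after 11 returned to A): A=207, B=98, C=65, E=121, F=207
Folded: D
Pot levels (distinct totals of non-folded players): 65, 98, 121, 207
Layer 1-65: 65 each from A, B, C, E, F = 65*5 = 325 chips; eligible A, B, C, E, F
Layer 66-98: 33 each from A, B, E, F = 33*4 = 132 chips; eligible A, B, E, F
Layer 99-121: 23 each from A, E, F = 23*3 = 69 chips; eligible A, E, F
Layer 122-207: 86 each from A, F = 86*2 = 172 chips; eligible A, F

Pot 1: 325 chips, eligible: A, B, C, E, F
Pot 2: 132 chips, eligible: A, B, E, F
Pot 3: 69 chips, eligible: A, E, F
Pot 4: 172 chips, eligible: A, F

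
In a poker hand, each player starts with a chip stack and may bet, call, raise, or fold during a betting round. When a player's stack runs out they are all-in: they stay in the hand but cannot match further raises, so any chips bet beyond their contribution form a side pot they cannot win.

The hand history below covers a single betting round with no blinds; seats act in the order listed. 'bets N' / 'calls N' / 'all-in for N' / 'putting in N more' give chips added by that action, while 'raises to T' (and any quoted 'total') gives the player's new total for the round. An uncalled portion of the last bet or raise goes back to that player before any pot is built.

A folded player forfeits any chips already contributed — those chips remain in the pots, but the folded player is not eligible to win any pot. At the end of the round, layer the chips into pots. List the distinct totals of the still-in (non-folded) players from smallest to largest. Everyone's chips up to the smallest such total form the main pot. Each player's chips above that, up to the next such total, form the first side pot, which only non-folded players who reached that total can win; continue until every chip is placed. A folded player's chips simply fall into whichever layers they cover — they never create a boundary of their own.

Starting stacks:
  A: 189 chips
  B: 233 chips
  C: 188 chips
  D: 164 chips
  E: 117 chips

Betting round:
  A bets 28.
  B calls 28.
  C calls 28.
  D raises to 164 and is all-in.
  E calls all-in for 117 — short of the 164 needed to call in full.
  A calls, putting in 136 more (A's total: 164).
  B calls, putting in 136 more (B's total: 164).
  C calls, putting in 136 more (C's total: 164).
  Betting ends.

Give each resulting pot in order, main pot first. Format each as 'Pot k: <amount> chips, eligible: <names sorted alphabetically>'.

Contributions: A=164, B=164, C=164, D=164, E=117
Pot levels (distinct totals of non-folded players): 117, 164
Layer 1-117: 117 each from A, B, C, D, E = 117*5 = 585 chips; eligible A, B, C, D, E
Layer 118-164: 47 each from A, B, C, D = 47*4 = 188 chips; eligible A, B, C, D

Pot 1: 585 chips, eligible: A, B, C, D, E
Pot 2: 188 chips, eligible: A, B, C, D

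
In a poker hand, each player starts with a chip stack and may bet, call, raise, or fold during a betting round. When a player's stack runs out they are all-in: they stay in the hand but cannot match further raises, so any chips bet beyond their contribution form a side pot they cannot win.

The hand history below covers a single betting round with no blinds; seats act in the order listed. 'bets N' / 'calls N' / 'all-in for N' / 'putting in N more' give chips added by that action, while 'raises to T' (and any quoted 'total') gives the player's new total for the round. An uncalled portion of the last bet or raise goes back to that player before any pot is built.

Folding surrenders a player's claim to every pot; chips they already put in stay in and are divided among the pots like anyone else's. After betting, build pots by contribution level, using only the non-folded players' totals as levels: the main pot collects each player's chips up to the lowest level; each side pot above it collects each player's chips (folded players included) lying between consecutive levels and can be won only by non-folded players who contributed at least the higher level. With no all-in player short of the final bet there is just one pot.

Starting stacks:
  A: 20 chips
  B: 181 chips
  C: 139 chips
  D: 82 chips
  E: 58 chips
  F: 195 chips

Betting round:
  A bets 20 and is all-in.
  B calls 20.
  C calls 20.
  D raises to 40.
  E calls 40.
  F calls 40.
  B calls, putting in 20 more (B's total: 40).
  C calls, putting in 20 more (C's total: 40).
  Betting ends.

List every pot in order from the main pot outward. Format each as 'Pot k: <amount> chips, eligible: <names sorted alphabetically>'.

Contributions: A=20, B=40, C=40, D=40, E=40, F=40
Pot levels (distinct totals of non-folded players): 20, 40
Layer 1-20: 20 each from A, B, C, D, E, F = 20*6 = 120 chips; eligible A, B, C, D, E, F
Layer 21-40: 20 each from B, C, D, E, F = 20*5 = 100 chips; eligible B, C, D, E, F

Pot 1: 120 chips, eligible: A, B, C, D, E, F
Pot 2: 100 chips, eligible: B, C, D, E, F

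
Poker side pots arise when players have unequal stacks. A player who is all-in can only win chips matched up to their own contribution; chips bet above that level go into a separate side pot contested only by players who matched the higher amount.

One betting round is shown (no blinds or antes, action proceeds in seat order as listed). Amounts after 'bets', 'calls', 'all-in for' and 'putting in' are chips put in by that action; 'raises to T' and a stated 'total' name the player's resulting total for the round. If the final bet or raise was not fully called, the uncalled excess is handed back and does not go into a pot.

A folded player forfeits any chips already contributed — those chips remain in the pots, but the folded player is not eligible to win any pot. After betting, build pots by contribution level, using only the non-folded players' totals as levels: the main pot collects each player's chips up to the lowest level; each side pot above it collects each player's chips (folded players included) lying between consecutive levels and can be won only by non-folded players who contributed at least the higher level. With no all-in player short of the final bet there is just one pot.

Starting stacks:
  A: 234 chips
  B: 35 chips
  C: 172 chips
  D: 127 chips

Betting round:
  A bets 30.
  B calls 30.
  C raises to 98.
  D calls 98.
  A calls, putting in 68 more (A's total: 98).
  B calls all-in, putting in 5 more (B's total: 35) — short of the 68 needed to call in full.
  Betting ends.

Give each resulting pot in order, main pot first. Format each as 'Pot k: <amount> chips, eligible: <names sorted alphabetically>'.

Contributions: A=98, B=35, C=98, D=98
Pot levels (distinct totals of non-folded players): 35, 98
Layer 1-35: 35 each from A, B, C, D = 35*4 = 140 chips; eligible A, B, C, D
Layer 36-98: 63 each from A, C, D = 63*3 = 189 chips; eligible A, C, D

Pot 1: 140 chips, eligible: A, B, C, D
Pot 2: 189 chips, eligible: A, C, D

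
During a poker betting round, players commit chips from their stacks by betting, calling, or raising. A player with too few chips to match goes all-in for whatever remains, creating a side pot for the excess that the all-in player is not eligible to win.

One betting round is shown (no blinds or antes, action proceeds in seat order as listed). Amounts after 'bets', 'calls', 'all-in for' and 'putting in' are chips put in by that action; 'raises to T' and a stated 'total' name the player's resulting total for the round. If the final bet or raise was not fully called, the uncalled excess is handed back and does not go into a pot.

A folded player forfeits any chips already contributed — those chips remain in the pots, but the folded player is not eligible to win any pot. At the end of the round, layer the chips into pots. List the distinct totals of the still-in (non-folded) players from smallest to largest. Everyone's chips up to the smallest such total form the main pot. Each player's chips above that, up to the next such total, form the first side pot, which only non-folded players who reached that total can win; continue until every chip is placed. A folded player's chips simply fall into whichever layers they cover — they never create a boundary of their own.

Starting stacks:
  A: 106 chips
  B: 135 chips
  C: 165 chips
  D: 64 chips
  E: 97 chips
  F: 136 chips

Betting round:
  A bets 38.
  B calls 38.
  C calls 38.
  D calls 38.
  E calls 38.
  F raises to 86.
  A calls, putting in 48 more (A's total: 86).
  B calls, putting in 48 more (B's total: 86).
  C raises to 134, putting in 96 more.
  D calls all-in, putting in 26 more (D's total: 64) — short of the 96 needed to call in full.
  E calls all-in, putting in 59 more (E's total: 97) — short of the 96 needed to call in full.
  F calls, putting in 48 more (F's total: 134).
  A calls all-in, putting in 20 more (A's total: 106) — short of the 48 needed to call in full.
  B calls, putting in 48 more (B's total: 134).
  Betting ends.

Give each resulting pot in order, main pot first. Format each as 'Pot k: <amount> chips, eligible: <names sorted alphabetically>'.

Pot 1: 384 chips, eligible: A, B, C, D, E, F
Pot 2: 165 chips, eligible: A, B, C, E, F
Pot 3: 36 chips, eligible: A, B, C, F
Pot 4: 84 chips, eligible: B, C, F

Derivation:
Contributions: A=106, B=134, C=134, D=64, E=97, F=134
Pot levels (distinct totals of non-folded players): 64, 97, 106, 134
Layer 1-64: 64 each from A, B, C, D, E, F = 64*6 = 384 chips; eligible A, B, C, D, E, F
Layer 65-97: 33 each from A, B, C, E, F = 33*5 = 165 chips; eligible A, B, C, E, F
Layer 98-106: 9 each from A, B, C, F = 9*4 = 36 chips; eligible A, B, C, F
Layer 107-134: 28 each from B, C, F = 28*3 = 84 chips; eligible B, C, F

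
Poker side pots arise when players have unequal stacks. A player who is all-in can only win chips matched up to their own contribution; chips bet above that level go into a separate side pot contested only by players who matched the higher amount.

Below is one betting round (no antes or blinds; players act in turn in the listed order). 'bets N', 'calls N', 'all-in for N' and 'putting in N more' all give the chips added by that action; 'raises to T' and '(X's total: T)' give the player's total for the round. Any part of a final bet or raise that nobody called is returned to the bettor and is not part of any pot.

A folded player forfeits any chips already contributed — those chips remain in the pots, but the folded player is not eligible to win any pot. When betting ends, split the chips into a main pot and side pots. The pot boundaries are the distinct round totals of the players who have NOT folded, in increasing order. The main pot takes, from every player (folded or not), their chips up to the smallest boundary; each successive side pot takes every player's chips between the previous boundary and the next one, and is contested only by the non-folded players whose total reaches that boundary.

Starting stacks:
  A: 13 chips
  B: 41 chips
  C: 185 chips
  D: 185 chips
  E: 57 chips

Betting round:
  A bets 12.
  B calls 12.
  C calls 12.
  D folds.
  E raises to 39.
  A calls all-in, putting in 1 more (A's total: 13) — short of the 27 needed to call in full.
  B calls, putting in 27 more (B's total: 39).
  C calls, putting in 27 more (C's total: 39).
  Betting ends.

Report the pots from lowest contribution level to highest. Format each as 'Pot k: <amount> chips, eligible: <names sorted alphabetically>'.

Pot 1: 52 chips, eligible: A, B, C, E
Pot 2: 78 chips, eligible: B, C, E

Derivation:
Contributions: A=13, B=39, C=39, E=39
Folded: D
Pot levels (distinct totals of non-folded players): 13, 39
Layer 1-13: 13 each from A, B, C, E = 13*4 = 52 chips; eligible A, B, C, E
Layer 14-39: 26 each from B, C, E = 26*3 = 78 chips; eligible B, C, E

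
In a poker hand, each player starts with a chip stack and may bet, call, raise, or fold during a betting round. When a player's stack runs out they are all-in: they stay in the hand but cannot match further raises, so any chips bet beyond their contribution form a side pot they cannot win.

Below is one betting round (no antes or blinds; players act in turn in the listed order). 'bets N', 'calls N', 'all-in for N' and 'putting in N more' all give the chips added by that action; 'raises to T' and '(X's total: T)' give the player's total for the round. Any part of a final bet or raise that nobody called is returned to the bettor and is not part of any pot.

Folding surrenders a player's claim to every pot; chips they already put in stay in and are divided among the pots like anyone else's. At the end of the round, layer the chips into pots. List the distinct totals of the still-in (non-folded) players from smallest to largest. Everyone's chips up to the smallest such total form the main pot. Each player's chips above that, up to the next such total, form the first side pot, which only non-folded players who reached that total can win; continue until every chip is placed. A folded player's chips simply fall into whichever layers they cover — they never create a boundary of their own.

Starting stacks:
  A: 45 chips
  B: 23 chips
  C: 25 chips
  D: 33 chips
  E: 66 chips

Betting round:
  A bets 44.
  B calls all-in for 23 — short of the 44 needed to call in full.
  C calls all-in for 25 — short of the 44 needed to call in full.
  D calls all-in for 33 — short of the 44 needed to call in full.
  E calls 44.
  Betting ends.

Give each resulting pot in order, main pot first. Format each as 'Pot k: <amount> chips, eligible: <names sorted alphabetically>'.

Contributions: A=44, B=23, C=25, D=33, E=44
Pot levels (distinct totals of non-folded players): 23, 25, 33, 44
Layer 1-23: 23 each from A, B, C, D, E = 23*5 = 115 chips; eligible A, B, C, D, E
Layer 24-25: 2 each from A, C, D, E = 2*4 = 8 chips; eligible A, C, D, E
Layer 26-33: 8 each from A, D, E = 8*3 = 24 chips; eligible A, D, E
Layer 34-44: 11 each from A, E = 11*2 = 22 chips; eligible A, E

Pot 1: 115 chips, eligible: A, B, C, D, E
Pot 2: 8 chips, eligible: A, C, D, E
Pot 3: 24 chips, eligible: A, D, E
Pot 4: 22 chips, eligible: A, E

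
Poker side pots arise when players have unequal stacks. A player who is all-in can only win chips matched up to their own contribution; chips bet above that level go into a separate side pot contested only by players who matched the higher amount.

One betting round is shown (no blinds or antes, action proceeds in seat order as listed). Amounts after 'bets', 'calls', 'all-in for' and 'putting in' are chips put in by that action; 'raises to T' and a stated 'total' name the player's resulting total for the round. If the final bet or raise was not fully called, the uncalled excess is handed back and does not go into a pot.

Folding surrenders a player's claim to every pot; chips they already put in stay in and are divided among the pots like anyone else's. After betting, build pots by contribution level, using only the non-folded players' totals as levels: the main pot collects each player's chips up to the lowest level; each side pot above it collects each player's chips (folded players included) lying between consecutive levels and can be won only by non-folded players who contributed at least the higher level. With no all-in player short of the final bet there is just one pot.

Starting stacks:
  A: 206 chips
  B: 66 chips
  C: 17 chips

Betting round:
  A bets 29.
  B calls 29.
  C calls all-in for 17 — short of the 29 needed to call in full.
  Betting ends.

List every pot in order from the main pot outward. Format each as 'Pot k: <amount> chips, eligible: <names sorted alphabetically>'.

Contributions: A=29, B=29, C=17
Pot levels (distinct totals of non-folded players): 17, 29
Layer 1-17: 17 each from A, B, C = 17*3 = 51 chips; eligible A, B, C
Layer 18-29: 12 each from A, B = 12*2 = 24 chips; eligible A, B

Pot 1: 51 chips, eligible: A, B, C
Pot 2: 24 chips, eligible: A, B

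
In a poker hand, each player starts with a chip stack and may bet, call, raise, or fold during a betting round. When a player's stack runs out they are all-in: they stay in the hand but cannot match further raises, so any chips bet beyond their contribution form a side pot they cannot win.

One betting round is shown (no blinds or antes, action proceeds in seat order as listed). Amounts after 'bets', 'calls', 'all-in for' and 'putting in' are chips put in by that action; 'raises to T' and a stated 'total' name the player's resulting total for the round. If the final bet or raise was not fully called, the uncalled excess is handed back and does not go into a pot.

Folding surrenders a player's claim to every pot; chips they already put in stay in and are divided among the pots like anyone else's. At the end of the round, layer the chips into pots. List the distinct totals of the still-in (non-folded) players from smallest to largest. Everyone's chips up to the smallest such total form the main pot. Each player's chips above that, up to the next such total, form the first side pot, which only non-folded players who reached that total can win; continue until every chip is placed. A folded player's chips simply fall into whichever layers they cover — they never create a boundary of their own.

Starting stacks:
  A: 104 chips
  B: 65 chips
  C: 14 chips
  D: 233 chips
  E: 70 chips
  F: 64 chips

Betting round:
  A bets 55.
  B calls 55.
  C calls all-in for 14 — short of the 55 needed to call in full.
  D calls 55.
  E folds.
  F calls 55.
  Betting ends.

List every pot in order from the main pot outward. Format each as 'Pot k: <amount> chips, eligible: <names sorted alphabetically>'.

Contributions: A=55, B=55, C=14, D=55, F=55
Folded: E
Pot levels (distinct totals of non-folded players): 14, 55
Layer 1-14: 14 each from A, B, C, D, F = 14*5 = 70 chips; eligible A, B, C, D, F
Layer 15-55: 41 each from A, B, D, F = 41*4 = 164 chips; eligible A, B, D, F

Pot 1: 70 chips, eligible: A, B, C, D, F
Pot 2: 164 chips, eligible: A, B, D, F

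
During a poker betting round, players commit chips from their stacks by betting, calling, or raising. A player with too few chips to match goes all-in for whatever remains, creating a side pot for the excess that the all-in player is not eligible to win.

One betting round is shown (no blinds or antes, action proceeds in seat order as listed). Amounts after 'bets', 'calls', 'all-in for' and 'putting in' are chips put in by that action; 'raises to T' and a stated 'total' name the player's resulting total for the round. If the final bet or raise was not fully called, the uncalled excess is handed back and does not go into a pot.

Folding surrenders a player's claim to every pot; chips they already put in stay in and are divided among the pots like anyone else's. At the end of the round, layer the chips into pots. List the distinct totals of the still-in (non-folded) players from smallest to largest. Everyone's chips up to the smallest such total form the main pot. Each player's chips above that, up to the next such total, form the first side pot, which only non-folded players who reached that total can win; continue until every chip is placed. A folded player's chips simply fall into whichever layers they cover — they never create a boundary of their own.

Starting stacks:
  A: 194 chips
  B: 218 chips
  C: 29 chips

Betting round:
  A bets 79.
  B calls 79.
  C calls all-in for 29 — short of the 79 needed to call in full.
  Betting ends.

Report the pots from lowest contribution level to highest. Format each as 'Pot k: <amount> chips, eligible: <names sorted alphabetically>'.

Pot 1: 87 chips, eligible: A, B, C
Pot 2: 100 chips, eligible: A, B

Derivation:
Contributions: A=79, B=79, C=29
Pot levels (distinct totals of non-folded players): 29, 79
Layer 1-29: 29 each from A, B, C = 29*3 = 87 chips; eligible A, B, C
Layer 30-79: 50 each from A, B = 50*2 = 100 chips; eligible A, B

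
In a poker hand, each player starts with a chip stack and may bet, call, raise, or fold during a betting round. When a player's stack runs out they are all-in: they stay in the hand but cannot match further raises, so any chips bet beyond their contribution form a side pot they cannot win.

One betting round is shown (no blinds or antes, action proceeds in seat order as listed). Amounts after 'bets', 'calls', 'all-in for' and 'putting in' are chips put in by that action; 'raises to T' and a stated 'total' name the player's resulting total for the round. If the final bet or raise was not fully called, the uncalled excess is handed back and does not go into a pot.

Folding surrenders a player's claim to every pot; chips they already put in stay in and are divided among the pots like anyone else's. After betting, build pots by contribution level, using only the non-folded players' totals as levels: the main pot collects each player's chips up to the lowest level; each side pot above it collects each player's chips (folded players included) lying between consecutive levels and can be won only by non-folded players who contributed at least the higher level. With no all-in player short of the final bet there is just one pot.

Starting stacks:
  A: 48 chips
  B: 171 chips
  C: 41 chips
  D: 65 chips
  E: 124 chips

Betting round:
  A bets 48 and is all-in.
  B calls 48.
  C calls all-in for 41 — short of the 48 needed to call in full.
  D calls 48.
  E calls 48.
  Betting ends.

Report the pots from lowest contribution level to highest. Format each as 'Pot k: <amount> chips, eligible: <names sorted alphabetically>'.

Pot 1: 205 chips, eligible: A, B, C, D, E
Pot 2: 28 chips, eligible: A, B, D, E

Derivation:
Contributions: A=48, B=48, C=41, D=48, E=48
Pot levels (distinct totals of non-folded players): 41, 48
Layer 1-41: 41 each from A, B, C, D, E = 41*5 = 205 chips; eligible A, B, C, D, E
Layer 42-48: 7 each from A, B, D, E = 7*4 = 28 chips; eligible A, B, D, E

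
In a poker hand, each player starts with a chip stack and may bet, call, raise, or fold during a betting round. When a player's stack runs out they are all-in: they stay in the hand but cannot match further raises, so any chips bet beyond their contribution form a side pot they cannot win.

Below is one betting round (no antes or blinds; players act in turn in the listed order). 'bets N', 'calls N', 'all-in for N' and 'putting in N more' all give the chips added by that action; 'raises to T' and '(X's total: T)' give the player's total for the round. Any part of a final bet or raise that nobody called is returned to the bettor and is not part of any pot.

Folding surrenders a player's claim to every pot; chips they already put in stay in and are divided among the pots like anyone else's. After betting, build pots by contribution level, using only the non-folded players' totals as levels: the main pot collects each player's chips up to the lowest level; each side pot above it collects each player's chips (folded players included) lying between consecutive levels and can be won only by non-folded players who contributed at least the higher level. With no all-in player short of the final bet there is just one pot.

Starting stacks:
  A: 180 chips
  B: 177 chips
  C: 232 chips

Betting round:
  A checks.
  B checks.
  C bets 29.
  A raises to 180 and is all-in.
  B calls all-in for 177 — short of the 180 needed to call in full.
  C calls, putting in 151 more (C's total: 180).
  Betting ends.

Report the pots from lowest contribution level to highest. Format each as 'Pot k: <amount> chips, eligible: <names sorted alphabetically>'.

Contributions: A=180, B=177, C=180
Pot levels (distinct totals of non-folded players): 177, 180
Layer 1-177: 177 each from A, B, C = 177*3 = 531 chips; eligible A, B, C
Layer 178-180: 3 each from A, C = 3*2 = 6 chips; eligible A, C

Pot 1: 531 chips, eligible: A, B, C
Pot 2: 6 chips, eligible: A, C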